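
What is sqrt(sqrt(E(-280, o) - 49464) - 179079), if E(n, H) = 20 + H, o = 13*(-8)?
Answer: sqrt(-179079 + 2*I*sqrt(12387)) ≈ 0.263 + 423.18*I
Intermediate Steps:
o = -104
sqrt(sqrt(E(-280, o) - 49464) - 179079) = sqrt(sqrt((20 - 104) - 49464) - 179079) = sqrt(sqrt(-84 - 49464) - 179079) = sqrt(sqrt(-49548) - 179079) = sqrt(2*I*sqrt(12387) - 179079) = sqrt(-179079 + 2*I*sqrt(12387))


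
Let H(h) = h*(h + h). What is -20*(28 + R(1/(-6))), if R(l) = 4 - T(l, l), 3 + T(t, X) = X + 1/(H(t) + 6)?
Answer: -228910/327 ≈ -700.03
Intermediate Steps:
H(h) = 2*h² (H(h) = h*(2*h) = 2*h²)
T(t, X) = -3 + X + 1/(6 + 2*t²) (T(t, X) = -3 + (X + 1/(2*t² + 6)) = -3 + (X + 1/(6 + 2*t²)) = -3 + X + 1/(6 + 2*t²))
R(l) = 4 - (-17/2 + l³ - 3*l² + 3*l)/(3 + l²) (R(l) = 4 - (-17/2 - 3*l² + 3*l + l*l²)/(3 + l²) = 4 - (-17/2 - 3*l² + 3*l + l³)/(3 + l²) = 4 - (-17/2 + l³ - 3*l² + 3*l)/(3 + l²))
-20*(28 + R(1/(-6))) = -20*(28 + (41/2 - (1/(-6))³ - 3/(-6) + 7*(1/(-6))²)/(3 + (1/(-6))²)) = -20*(28 + (41/2 - (-⅙)³ - 3*(-⅙) + 7*(-⅙)²)/(3 + (-⅙)²)) = -20*(28 + (41/2 - 1*(-1/216) + ½ + 7*(1/36))/(3 + 1/36)) = -20*(28 + (41/2 + 1/216 + ½ + 7/36)/(109/36)) = -20*(28 + (36/109)*(4579/216)) = -20*(28 + 4579/654) = -20*22891/654 = -228910/327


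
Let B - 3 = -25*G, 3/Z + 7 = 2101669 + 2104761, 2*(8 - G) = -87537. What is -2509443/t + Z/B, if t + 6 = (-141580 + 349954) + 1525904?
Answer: -7701563031011914741/5322537758742908288 ≈ -1.4470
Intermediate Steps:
G = 87553/2 (G = 8 - 1/2*(-87537) = 8 + 87537/2 = 87553/2 ≈ 43777.)
t = 1734272 (t = -6 + ((-141580 + 349954) + 1525904) = -6 + (208374 + 1525904) = -6 + 1734278 = 1734272)
Z = 1/1402141 (Z = 3/(-7 + (2101669 + 2104761)) = 3/(-7 + 4206430) = 3/4206423 = 3*(1/4206423) = 1/1402141 ≈ 7.1319e-7)
B = -2188819/2 (B = 3 - 25*87553/2 = 3 - 2188825/2 = -2188819/2 ≈ -1.0944e+6)
-2509443/t + Z/B = -2509443/1734272 + 1/(1402141*(-2188819/2)) = -2509443*1/1734272 + (1/1402141)*(-2/2188819) = -2509443/1734272 - 2/3069032861479 = -7701563031011914741/5322537758742908288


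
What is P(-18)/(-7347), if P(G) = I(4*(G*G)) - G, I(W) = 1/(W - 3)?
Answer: -23275/9499671 ≈ -0.0024501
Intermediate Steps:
I(W) = 1/(-3 + W)
P(G) = 1/(-3 + 4*G²) - G (P(G) = 1/(-3 + 4*(G*G)) - G = 1/(-3 + 4*G²) - G)
P(-18)/(-7347) = (1/(-3 + 4*(-18)²) - 1*(-18))/(-7347) = (1/(-3 + 4*324) + 18)*(-1/7347) = (1/(-3 + 1296) + 18)*(-1/7347) = (1/1293 + 18)*(-1/7347) = (23275/1293)*(-1/7347) = -23275/9499671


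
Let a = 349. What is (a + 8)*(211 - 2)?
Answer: 74613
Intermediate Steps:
(a + 8)*(211 - 2) = (349 + 8)*(211 - 2) = 357*209 = 74613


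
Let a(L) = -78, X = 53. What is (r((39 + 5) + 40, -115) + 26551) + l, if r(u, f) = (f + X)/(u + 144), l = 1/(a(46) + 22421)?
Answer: 67627412683/2547102 ≈ 26551.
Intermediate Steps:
l = 1/22343 (l = 1/(-78 + 22421) = 1/22343 ≈ 4.4757e-5)
r(u, f) = (53 + f)/(144 + u) (r(u, f) = (f + 53)/(u + 144) = (53 + f)/(144 + u))
(r((39 + 5) + 40, -115) + 26551) + l = ((53 - 115)/(144 + ((39 + 5) + 40)) + 26551) + 1/22343 = (-62/(144 + (44 + 40)) + 26551) + 1/22343 = (-62/(144 + 84) + 26551) + 1/22343 = (-62/228 + 26551) + 1/22343 = ((1/228)*(-62) + 26551) + 1/22343 = (-31/114 + 26551) + 1/22343 = 3026783/114 + 1/22343 = 67627412683/2547102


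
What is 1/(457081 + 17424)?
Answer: 1/474505 ≈ 2.1075e-6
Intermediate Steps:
1/(457081 + 17424) = 1/474505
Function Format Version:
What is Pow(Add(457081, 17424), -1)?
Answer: Rational(1, 474505) ≈ 2.1075e-6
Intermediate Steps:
Pow(Add(457081, 17424), -1) = Pow(474505, -1) = Rational(1, 474505)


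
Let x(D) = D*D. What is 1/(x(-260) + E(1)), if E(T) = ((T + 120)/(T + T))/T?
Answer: 2/135321 ≈ 1.4780e-5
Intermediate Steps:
E(T) = (120 + T)/(2*T²) (E(T) = ((120 + T)/((2*T)))/T = ((120 + T)*(1/(2*T)))/T = ((120 + T)/(2*T))/T = (120 + T)/(2*T²))
x(D) = D²
1/(x(-260) + E(1)) = 1/((-260)² + (½)*(120 + 1)/1²) = 1/(67600 + (½)*1*121) = 1/(67600 + 121/2) = 1/(135321/2) = 2/135321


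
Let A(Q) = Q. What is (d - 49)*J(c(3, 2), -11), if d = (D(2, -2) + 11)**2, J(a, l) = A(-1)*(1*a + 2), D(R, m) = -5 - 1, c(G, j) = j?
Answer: 96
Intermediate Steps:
D(R, m) = -6
J(a, l) = -2 - a (J(a, l) = -(1*a + 2) = -(a + 2) = -(2 + a) = -2 - a)
d = 25 (d = (-6 + 11)**2 = 5**2 = 25)
(d - 49)*J(c(3, 2), -11) = (25 - 49)*(-2 - 1*2) = -24*(-2 - 2) = -24*(-4) = 96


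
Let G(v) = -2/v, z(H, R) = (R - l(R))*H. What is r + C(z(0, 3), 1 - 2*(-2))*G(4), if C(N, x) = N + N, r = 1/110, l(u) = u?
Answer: 1/110 ≈ 0.0090909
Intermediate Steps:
z(H, R) = 0 (z(H, R) = (R - R)*H = 0*H = 0)
r = 1/110 ≈ 0.0090909
C(N, x) = 2*N
r + C(z(0, 3), 1 - 2*(-2))*G(4) = 1/110 + (2*0)*(-2/4) = 1/110 + 0*(-2*1/4) = 1/110 + 0*(-1/2) = 1/110 + 0 = 1/110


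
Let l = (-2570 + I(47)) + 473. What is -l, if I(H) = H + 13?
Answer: 2037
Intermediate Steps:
I(H) = 13 + H
l = -2037 (l = (-2570 + (13 + 47)) + 473 = (-2570 + 60) + 473 = -2510 + 473 = -2037)
-l = -1*(-2037) = 2037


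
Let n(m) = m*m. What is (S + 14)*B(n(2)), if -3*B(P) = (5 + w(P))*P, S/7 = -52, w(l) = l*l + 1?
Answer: 30800/3 ≈ 10267.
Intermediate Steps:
n(m) = m²
w(l) = 1 + l² (w(l) = l² + 1 = 1 + l²)
S = -364 (S = 7*(-52) = -364)
B(P) = -P*(6 + P²)/3 (B(P) = -(5 + (1 + P²))*P/3 = -(6 + P²)*P/3 = -P*(6 + P²)/3)
(S + 14)*B(n(2)) = (-364 + 14)*(-⅓*2²*(6 + (2²)²)) = -(-350)*4*(6 + 4²)/3 = -(-350)*4*(6 + 16)/3 = -(-350)*4*22/3 = -350*(-88/3) = 30800/3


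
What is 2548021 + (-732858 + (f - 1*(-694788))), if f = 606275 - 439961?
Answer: 2676265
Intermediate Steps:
f = 166314
2548021 + (-732858 + (f - 1*(-694788))) = 2548021 + (-732858 + (166314 - 1*(-694788))) = 2548021 + (-732858 + (166314 + 694788)) = 2548021 + (-732858 + 861102) = 2548021 + 128244 = 2676265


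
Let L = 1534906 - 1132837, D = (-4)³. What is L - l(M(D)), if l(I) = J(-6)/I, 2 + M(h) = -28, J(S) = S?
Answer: 2010344/5 ≈ 4.0207e+5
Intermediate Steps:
D = -64
M(h) = -30 (M(h) = -2 - 28 = -30)
l(I) = -6/I
L = 402069
L - l(M(D)) = 402069 - (-6)/(-30) = 402069 - (-6)*(-1)/30 = 402069 - 1*⅕ = 402069 - ⅕ = 2010344/5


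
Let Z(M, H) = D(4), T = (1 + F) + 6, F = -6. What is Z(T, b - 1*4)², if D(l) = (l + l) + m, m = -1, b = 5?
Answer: 49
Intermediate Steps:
T = 1 (T = (1 - 6) + 6 = -5 + 6 = 1)
D(l) = -1 + 2*l (D(l) = (l + l) - 1 = 2*l - 1 = -1 + 2*l)
Z(M, H) = 7 (Z(M, H) = -1 + 2*4 = -1 + 8 = 7)
Z(T, b - 1*4)² = 7² = 49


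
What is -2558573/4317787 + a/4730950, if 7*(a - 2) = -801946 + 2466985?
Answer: -77542022342739/142990640853550 ≈ -0.54229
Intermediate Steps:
a = 1665053/7 (a = 2 + (-801946 + 2466985)/7 = 2 + (⅐)*1665039 = 2 + 1665039/7 = 1665053/7 ≈ 2.3786e+5)
-2558573/4317787 + a/4730950 = -2558573/4317787 + (1665053/7)/4730950 = -2558573*1/4317787 + (1665053/7)*(1/4730950) = -2558573/4317787 + 1665053/33116650 = -77542022342739/142990640853550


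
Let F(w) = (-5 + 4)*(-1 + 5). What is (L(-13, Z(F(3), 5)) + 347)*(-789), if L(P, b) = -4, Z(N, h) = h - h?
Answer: -270627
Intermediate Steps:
F(w) = -4 (F(w) = -1*4 = -4)
Z(N, h) = 0
(L(-13, Z(F(3), 5)) + 347)*(-789) = (-4 + 347)*(-789) = 343*(-789) = -270627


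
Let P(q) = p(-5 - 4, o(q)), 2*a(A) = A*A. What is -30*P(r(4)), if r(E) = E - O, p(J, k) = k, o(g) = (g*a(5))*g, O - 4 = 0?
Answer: 0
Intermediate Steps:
a(A) = A²/2 (a(A) = (A*A)/2 = A²/2)
O = 4 (O = 4 + 0 = 4)
o(g) = 25*g²/2 (o(g) = (g*((½)*5²))*g = (g*((½)*25))*g = (g*(25/2))*g = (25*g/2)*g = 25*g²/2)
r(E) = -4 + E (r(E) = E - 1*4 = E - 4 = -4 + E)
P(q) = 25*q²/2
-30*P(r(4)) = -375*(-4 + 4)² = -375*0² = -375*0 = -30*0 = 0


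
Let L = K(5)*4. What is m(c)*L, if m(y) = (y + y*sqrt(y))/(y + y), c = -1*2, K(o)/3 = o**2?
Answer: 150 + 150*I*sqrt(2) ≈ 150.0 + 212.13*I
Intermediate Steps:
K(o) = 3*o**2
c = -2
m(y) = (y + y**(3/2))/(2*y) (m(y) = (y + y**(3/2))/((2*y)) = (y + y**(3/2))*(1/(2*y)) = (y + y**(3/2))/(2*y))
L = 300 (L = (3*5**2)*4 = (3*25)*4 = 75*4 = 300)
m(c)*L = (1/2 + sqrt(-2)/2)*300 = (1/2 + (I*sqrt(2))/2)*300 = (1/2 + I*sqrt(2)/2)*300 = 150 + 150*I*sqrt(2)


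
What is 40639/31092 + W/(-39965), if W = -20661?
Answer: 2266529447/1242591780 ≈ 1.8240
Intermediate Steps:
40639/31092 + W/(-39965) = 40639/31092 - 20661/(-39965) = 40639*(1/31092) - 20661*(-1/39965) = 40639/31092 + 20661/39965 = 2266529447/1242591780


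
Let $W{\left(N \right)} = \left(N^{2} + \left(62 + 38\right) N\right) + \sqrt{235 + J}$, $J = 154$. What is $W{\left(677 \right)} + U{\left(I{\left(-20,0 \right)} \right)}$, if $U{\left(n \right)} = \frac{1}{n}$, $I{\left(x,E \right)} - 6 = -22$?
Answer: $\frac{8416463}{16} + \sqrt{389} \approx 5.2605 \cdot 10^{5}$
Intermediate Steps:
$I{\left(x,E \right)} = -16$ ($I{\left(x,E \right)} = 6 - 22 = -16$)
$W{\left(N \right)} = \sqrt{389} + N^{2} + 100 N$ ($W{\left(N \right)} = \left(N^{2} + \left(62 + 38\right) N\right) + \sqrt{235 + 154} = \left(N^{2} + 100 N\right) + \sqrt{389} = \sqrt{389} + N^{2} + 100 N$)
$W{\left(677 \right)} + U{\left(I{\left(-20,0 \right)} \right)} = \left(\sqrt{389} + 677^{2} + 100 \cdot 677\right) + \frac{1}{-16} = \left(\sqrt{389} + 458329 + 67700\right) - \frac{1}{16} = \left(526029 + \sqrt{389}\right) - \frac{1}{16} = \frac{8416463}{16} + \sqrt{389}$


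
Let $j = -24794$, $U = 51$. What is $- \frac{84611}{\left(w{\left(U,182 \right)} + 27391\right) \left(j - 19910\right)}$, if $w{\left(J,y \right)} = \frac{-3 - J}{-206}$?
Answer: $\frac{8714933}{126123395200} \approx 6.9098 \cdot 10^{-5}$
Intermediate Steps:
$w{\left(J,y \right)} = \frac{3}{206} + \frac{J}{206}$ ($w{\left(J,y \right)} = \left(-3 - J\right) \left(- \frac{1}{206}\right) = \frac{3}{206} + \frac{J}{206}$)
$- \frac{84611}{\left(w{\left(U,182 \right)} + 27391\right) \left(j - 19910\right)} = - \frac{84611}{\left(\left(\frac{3}{206} + \frac{1}{206} \cdot 51\right) + 27391\right) \left(-24794 - 19910\right)} = - \frac{84611}{\left(\left(\frac{3}{206} + \frac{51}{206}\right) + 27391\right) \left(-44704\right)} = - \frac{84611}{\left(\frac{27}{103} + 27391\right) \left(-44704\right)} = - \frac{84611}{\frac{2821300}{103} \left(-44704\right)} = - \frac{84611}{- \frac{126123395200}{103}} = \left(-84611\right) \left(- \frac{103}{126123395200}\right) = \frac{8714933}{126123395200}$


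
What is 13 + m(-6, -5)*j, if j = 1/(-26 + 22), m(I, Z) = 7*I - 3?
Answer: 97/4 ≈ 24.250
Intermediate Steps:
m(I, Z) = -3 + 7*I
j = -1/4 (j = 1/(-4) = -1/4 ≈ -0.25000)
13 + m(-6, -5)*j = 13 + (-3 + 7*(-6))*(-1/4) = 13 + (-3 - 42)*(-1/4) = 13 - 45*(-1/4) = 13 + 45/4 = 97/4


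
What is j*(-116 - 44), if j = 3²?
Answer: -1440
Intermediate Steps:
j = 9
j*(-116 - 44) = 9*(-116 - 44) = 9*(-160) = -1440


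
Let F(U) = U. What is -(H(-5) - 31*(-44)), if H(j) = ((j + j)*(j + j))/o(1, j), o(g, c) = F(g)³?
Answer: -1464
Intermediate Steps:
o(g, c) = g³
H(j) = 4*j² (H(j) = ((j + j)*(j + j))/(1³) = ((2*j)*(2*j))/1 = (4*j²)*1 = 4*j²)
-(H(-5) - 31*(-44)) = -(4*(-5)² - 31*(-44)) = -(4*25 + 1364) = -(100 + 1364) = -1*1464 = -1464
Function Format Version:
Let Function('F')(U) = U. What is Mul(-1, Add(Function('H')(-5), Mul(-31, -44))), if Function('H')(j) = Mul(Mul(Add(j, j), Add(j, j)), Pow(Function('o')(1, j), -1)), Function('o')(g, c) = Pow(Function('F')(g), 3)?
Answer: -1464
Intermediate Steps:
Function('o')(g, c) = Pow(g, 3)
Function('H')(j) = Mul(4, Pow(j, 2)) (Function('H')(j) = Mul(Mul(Add(j, j), Add(j, j)), Pow(Pow(1, 3), -1)) = Mul(Mul(Mul(2, j), Mul(2, j)), Pow(1, -1)) = Mul(Mul(4, Pow(j, 2)), 1) = Mul(4, Pow(j, 2)))
Mul(-1, Add(Function('H')(-5), Mul(-31, -44))) = Mul(-1, Add(Mul(4, Pow(-5, 2)), Mul(-31, -44))) = Mul(-1, Add(Mul(4, 25), 1364)) = Mul(-1, Add(100, 1364)) = Mul(-1, 1464) = -1464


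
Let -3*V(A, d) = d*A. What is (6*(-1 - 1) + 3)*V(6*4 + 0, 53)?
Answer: 3816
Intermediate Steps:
V(A, d) = -A*d/3 (V(A, d) = -d*A/3 = -A*d/3)
(6*(-1 - 1) + 3)*V(6*4 + 0, 53) = (6*(-1 - 1) + 3)*(-⅓*(6*4 + 0)*53) = (6*(-2) + 3)*(-⅓*(24 + 0)*53) = (-12 + 3)*(-⅓*24*53) = -9*(-424) = 3816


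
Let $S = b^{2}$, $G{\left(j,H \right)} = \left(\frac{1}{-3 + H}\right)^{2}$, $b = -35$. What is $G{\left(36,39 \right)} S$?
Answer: $\frac{1225}{1296} \approx 0.94522$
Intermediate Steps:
$G{\left(j,H \right)} = \frac{1}{\left(-3 + H\right)^{2}}$
$S = 1225$ ($S = \left(-35\right)^{2} = 1225$)
$G{\left(36,39 \right)} S = \frac{1}{\left(-3 + 39\right)^{2}} \cdot 1225 = \frac{1}{1296} \cdot 1225 = \frac{1225}{1296}$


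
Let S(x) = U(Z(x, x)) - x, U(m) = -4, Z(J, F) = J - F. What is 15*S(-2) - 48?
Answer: -78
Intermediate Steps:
S(x) = -4 - x
15*S(-2) - 48 = 15*(-4 - 1*(-2)) - 48 = 15*(-4 + 2) - 48 = 15*(-2) - 48 = -30 - 48 = -78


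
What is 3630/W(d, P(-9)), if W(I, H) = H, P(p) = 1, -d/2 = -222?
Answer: 3630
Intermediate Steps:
d = 444 (d = -2*(-222) = 444)
3630/W(d, P(-9)) = 3630/1 = 3630*1 = 3630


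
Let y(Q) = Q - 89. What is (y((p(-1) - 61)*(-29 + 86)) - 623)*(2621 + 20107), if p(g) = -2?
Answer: -97798584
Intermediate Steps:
y(Q) = -89 + Q
(y((p(-1) - 61)*(-29 + 86)) - 623)*(2621 + 20107) = ((-89 + (-2 - 61)*(-29 + 86)) - 623)*(2621 + 20107) = ((-89 - 63*57) - 623)*22728 = ((-89 - 3591) - 623)*22728 = (-3680 - 623)*22728 = -4303*22728 = -97798584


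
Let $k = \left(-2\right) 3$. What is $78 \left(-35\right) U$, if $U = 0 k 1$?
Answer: $0$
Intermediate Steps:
$k = -6$
$U = 0$ ($U = 0 \left(-6\right) 1 = 0 \cdot 1 = 0$)
$78 \left(-35\right) U = 78 \left(-35\right) 0 = \left(-2730\right) 0 = 0$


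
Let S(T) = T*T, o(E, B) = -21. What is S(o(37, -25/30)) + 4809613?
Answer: 4810054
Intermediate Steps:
S(T) = T**2
S(o(37, -25/30)) + 4809613 = (-21)**2 + 4809613 = 441 + 4809613 = 4810054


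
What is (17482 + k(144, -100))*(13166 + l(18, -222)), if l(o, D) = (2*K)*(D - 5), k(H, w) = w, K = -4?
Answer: 260417124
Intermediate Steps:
l(o, D) = 40 - 8*D (l(o, D) = (2*(-4))*(D - 5) = -8*(-5 + D) = 40 - 8*D)
(17482 + k(144, -100))*(13166 + l(18, -222)) = (17482 - 100)*(13166 + (40 - 8*(-222))) = 17382*(13166 + (40 + 1776)) = 17382*(13166 + 1816) = 17382*14982 = 260417124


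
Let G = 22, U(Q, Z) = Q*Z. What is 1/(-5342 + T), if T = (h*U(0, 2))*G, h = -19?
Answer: -1/5342 ≈ -0.00018720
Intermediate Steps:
T = 0 (T = -0*2*22 = -19*0*22 = 0*22 = 0)
1/(-5342 + T) = 1/(-5342 + 0) = 1/(-5342) = -1/5342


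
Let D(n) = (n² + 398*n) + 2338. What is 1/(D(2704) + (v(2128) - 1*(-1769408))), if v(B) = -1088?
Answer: 1/10158466 ≈ 9.8440e-8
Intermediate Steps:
D(n) = 2338 + n² + 398*n
1/(D(2704) + (v(2128) - 1*(-1769408))) = 1/((2338 + 2704² + 398*2704) + (-1088 - 1*(-1769408))) = 1/((2338 + 7311616 + 1076192) + (-1088 + 1769408)) = 1/(8390146 + 1768320) = 1/10158466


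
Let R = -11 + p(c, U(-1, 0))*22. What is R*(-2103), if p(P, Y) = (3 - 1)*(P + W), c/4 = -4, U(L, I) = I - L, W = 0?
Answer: 1503645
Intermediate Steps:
c = -16 (c = 4*(-4) = -16)
p(P, Y) = 2*P (p(P, Y) = (3 - 1)*(P + 0) = 2*P)
R = -715 (R = -11 + (2*(-16))*22 = -11 - 32*22 = -11 - 704 = -715)
R*(-2103) = -715*(-2103) = 1503645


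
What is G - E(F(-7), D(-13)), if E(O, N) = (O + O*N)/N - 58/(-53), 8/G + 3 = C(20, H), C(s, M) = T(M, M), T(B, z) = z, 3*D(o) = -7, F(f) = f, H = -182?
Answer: 28066/9805 ≈ 2.8624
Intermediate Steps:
D(o) = -7/3 (D(o) = (⅓)*(-7) = -7/3)
C(s, M) = M
G = -8/185 (G = 8/(-3 - 182) = 8/(-185) = 8*(-1/185) = -8/185 ≈ -0.043243)
E(O, N) = 58/53 + (O + N*O)/N (E(O, N) = (O + N*O)/N - 58*(-1/53) = (O + N*O)/N + 58/53 = 58/53 + (O + N*O)/N)
G - E(F(-7), D(-13)) = -8/185 - (58/53 - 7 - 7/(-7/3)) = -8/185 - (58/53 - 7 - 7*(-3/7)) = -8/185 - (58/53 - 7 + 3) = -8/185 - 1*(-154/53) = -8/185 + 154/53 = 28066/9805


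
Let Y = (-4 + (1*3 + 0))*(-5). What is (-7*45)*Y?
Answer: -1575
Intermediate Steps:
Y = 5 (Y = (-4 + (3 + 0))*(-5) = (-4 + 3)*(-5) = -1*(-5) = 5)
(-7*45)*Y = -7*45*5 = -315*5 = -1575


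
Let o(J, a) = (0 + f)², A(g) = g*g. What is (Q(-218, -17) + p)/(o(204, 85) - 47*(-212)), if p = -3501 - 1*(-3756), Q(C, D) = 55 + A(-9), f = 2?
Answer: 391/9968 ≈ 0.039226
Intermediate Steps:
A(g) = g²
Q(C, D) = 136 (Q(C, D) = 55 + (-9)² = 55 + 81 = 136)
o(J, a) = 4 (o(J, a) = (0 + 2)² = 2² = 4)
p = 255 (p = -3501 + 3756 = 255)
(Q(-218, -17) + p)/(o(204, 85) - 47*(-212)) = (136 + 255)/(4 - 47*(-212)) = 391/(4 + 9964) = 391/9968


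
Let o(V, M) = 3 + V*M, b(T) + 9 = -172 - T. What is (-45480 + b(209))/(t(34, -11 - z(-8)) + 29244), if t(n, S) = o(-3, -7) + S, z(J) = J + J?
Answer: -45870/29273 ≈ -1.5670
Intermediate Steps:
b(T) = -181 - T (b(T) = -9 + (-172 - T) = -181 - T)
z(J) = 2*J
o(V, M) = 3 + M*V
t(n, S) = 24 + S (t(n, S) = (3 - 7*(-3)) + S = (3 + 21) + S = 24 + S)
(-45480 + b(209))/(t(34, -11 - z(-8)) + 29244) = (-45480 + (-181 - 1*209))/((24 + (-11 - 2*(-8))) + 29244) = (-45480 + (-181 - 209))/((24 + (-11 - 1*(-16))) + 29244) = (-45480 - 390)/((24 + (-11 + 16)) + 29244) = -45870/((24 + 5) + 29244) = -45870/(29 + 29244) = -45870/29273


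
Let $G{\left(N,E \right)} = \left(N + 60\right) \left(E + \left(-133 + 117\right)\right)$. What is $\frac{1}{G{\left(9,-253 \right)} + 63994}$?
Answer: $\frac{1}{45433} \approx 2.201 \cdot 10^{-5}$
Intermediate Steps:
$G{\left(N,E \right)} = \left(-16 + E\right) \left(60 + N\right)$ ($G{\left(N,E \right)} = \left(60 + N\right) \left(E - 16\right) = \left(60 + N\right) \left(-16 + E\right) = \left(-16 + E\right) \left(60 + N\right)$)
$\frac{1}{G{\left(9,-253 \right)} + 63994} = \frac{1}{\left(-960 - 144 + 60 \left(-253\right) - 2277\right) + 63994} = \frac{1}{\left(-960 - 144 - 15180 - 2277\right) + 63994} = \frac{1}{-18561 + 63994} = \frac{1}{45433}$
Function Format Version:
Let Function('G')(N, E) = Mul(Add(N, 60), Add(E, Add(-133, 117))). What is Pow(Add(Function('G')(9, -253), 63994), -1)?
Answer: Rational(1, 45433) ≈ 2.2010e-5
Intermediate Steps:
Function('G')(N, E) = Mul(Add(-16, E), Add(60, N)) (Function('G')(N, E) = Mul(Add(60, N), Add(E, -16)) = Mul(Add(60, N), Add(-16, E)) = Mul(Add(-16, E), Add(60, N)))
Pow(Add(Function('G')(9, -253), 63994), -1) = Pow(Add(Add(-960, Mul(-16, 9), Mul(60, -253), Mul(-253, 9)), 63994), -1) = Pow(Add(Add(-960, -144, -15180, -2277), 63994), -1) = Pow(Add(-18561, 63994), -1) = Pow(45433, -1) = Rational(1, 45433)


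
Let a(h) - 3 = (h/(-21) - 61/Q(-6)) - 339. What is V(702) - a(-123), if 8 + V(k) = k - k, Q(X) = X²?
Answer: 81607/252 ≈ 323.84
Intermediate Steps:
V(k) = -8 (V(k) = -8 + (k - k) = -8 + 0 = -8)
a(h) = -12157/36 - h/21 (a(h) = 3 + ((h/(-21) - 61/((-6)²)) - 339) = 3 + ((h*(-1/21) - 61/36) - 339) = 3 + ((-h/21 - 61*1/36) - 339) = 3 + ((-h/21 - 61/36) - 339) = 3 + ((-61/36 - h/21) - 339) = 3 + (-12265/36 - h/21) = -12157/36 - h/21)
V(702) - a(-123) = -8 - (-12157/36 - 1/21*(-123)) = -8 - (-12157/36 + 41/7) = -8 - 1*(-83623/252) = -8 + 83623/252 = 81607/252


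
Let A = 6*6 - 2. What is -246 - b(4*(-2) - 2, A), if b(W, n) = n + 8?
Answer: -288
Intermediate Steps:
A = 34 (A = 36 - 2 = 34)
b(W, n) = 8 + n
-246 - b(4*(-2) - 2, A) = -246 - (8 + 34) = -246 - 1*42 = -246 - 42 = -288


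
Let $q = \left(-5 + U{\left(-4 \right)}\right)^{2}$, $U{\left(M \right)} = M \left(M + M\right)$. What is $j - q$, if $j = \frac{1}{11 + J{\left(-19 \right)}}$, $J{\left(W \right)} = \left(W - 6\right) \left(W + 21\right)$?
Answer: $- \frac{28432}{39} \approx -729.03$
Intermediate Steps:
$J{\left(W \right)} = \left(-6 + W\right) \left(21 + W\right)$
$U{\left(M \right)} = 2 M^{2}$ ($U{\left(M \right)} = M 2 M = 2 M^{2}$)
$q = 729$ ($q = \left(-5 + 2 \left(-4\right)^{2}\right)^{2} = \left(-5 + 2 \cdot 16\right)^{2} = \left(-5 + 32\right)^{2} = 27^{2} = 729$)
$j = - \frac{1}{39}$ ($j = \frac{1}{11 + \left(-126 + \left(-19\right)^{2} + 15 \left(-19\right)\right)} = \frac{1}{11 - 50} = \frac{1}{-39} = - \frac{1}{39} \approx -0.025641$)
$j - q = - \frac{1}{39} - 729 = - \frac{28432}{39}$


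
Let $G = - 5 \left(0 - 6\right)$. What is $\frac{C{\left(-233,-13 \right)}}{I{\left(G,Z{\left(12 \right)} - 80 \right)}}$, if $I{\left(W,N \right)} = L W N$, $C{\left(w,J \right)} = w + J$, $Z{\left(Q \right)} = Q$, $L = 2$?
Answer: $\frac{41}{680} \approx 0.060294$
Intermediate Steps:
$G = 30$ ($G = \left(-5\right) \left(-6\right) = 30$)
$C{\left(w,J \right)} = J + w$
$I{\left(W,N \right)} = 2 N W$ ($I{\left(W,N \right)} = 2 W N = 2 N W$)
$\frac{C{\left(-233,-13 \right)}}{I{\left(G,Z{\left(12 \right)} - 80 \right)}} = \frac{-13 - 233}{2 \left(12 - 80\right) 30} = - \frac{246}{2 \left(12 - 80\right) 30} = - \frac{246}{2 \left(-68\right) 30} = - \frac{246}{-4080} = \left(-246\right) \left(- \frac{1}{4080}\right) = \frac{41}{680}$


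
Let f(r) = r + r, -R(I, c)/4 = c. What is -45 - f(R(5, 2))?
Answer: -29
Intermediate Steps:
R(I, c) = -4*c
f(r) = 2*r
-45 - f(R(5, 2)) = -45 - 2*(-4*2) = -45 - 2*(-8) = -45 - 1*(-16) = -45 + 16 = -29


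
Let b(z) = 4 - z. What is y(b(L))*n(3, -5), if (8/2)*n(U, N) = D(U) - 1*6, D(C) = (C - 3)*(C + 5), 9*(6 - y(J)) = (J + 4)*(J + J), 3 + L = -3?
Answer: 113/3 ≈ 37.667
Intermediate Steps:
L = -6 (L = -3 - 3 = -6)
y(J) = 6 - 2*J*(4 + J)/9 (y(J) = 6 - (J + 4)*(J + J)/9 = 6 - (4 + J)*2*J/9 = 6 - 2*J*(4 + J)/9)
D(C) = (-3 + C)*(5 + C)
n(U, N) = -21/4 + U/2 + U²/4 (n(U, N) = ((-15 + U² + 2*U) - 1*6)/4 = ((-15 + U² + 2*U) - 6)/4 = (-21 + U² + 2*U)/4 = -21/4 + U/2 + U²/4)
y(b(L))*n(3, -5) = (6 - 8*(4 - 1*(-6))/9 - 2*(4 - 1*(-6))²/9)*(-21/4 + (½)*3 + (¼)*3²) = (6 - 8*(4 + 6)/9 - 2*(4 + 6)²/9)*(-21/4 + 3/2 + (¼)*9) = (6 - 8/9*10 - 2/9*10²)*(-21/4 + 3/2 + 9/4) = (6 - 80/9 - 2/9*100)*(-3/2) = (6 - 80/9 - 200/9)*(-3/2) = -226/9*(-3/2) = 113/3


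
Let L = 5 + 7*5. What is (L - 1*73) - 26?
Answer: -59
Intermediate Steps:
L = 40 (L = 5 + 35 = 40)
(L - 1*73) - 26 = (40 - 1*73) - 26 = (40 - 73) - 26 = -33 - 26 = -59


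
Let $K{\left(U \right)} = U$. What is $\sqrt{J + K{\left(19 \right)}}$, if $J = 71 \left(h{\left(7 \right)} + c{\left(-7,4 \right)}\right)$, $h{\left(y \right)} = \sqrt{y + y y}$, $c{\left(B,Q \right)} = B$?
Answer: $\sqrt{-478 + 142 \sqrt{14}} \approx 7.3017$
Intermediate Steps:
$h{\left(y \right)} = \sqrt{y + y^{2}}$
$J = -497 + 142 \sqrt{14}$ ($J = 71 \left(\sqrt{7 \left(1 + 7\right)} - 7\right) = 71 \left(\sqrt{7 \cdot 8} - 7\right) = 71 \left(\sqrt{56} - 7\right) = 71 \left(2 \sqrt{14} - 7\right) = 71 \left(-7 + 2 \sqrt{14}\right) = -497 + 142 \sqrt{14} \approx 34.315$)
$\sqrt{J + K{\left(19 \right)}} = \sqrt{\left(-497 + 142 \sqrt{14}\right) + 19} = \sqrt{-478 + 142 \sqrt{14}}$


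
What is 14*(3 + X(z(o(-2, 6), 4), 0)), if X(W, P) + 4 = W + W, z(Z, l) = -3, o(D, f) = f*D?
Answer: -98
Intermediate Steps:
o(D, f) = D*f
X(W, P) = -4 + 2*W (X(W, P) = -4 + (W + W) = -4 + 2*W)
14*(3 + X(z(o(-2, 6), 4), 0)) = 14*(3 + (-4 + 2*(-3))) = 14*(3 + (-4 - 6)) = 14*(3 - 10) = 14*(-7) = -98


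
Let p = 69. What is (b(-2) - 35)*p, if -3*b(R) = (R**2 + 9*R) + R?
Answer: -2047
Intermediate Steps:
b(R) = -10*R/3 - R**2/3 (b(R) = -((R**2 + 9*R) + R)/3 = -(R**2 + 10*R)/3 = -10*R/3 - R**2/3)
(b(-2) - 35)*p = (-1/3*(-2)*(10 - 2) - 35)*69 = (-1/3*(-2)*8 - 35)*69 = (16/3 - 35)*69 = -89/3*69 = -2047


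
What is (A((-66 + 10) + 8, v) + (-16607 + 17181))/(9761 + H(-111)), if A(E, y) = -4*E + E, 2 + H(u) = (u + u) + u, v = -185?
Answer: 359/4713 ≈ 0.076172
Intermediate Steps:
H(u) = -2 + 3*u (H(u) = -2 + ((u + u) + u) = -2 + (2*u + u) = -2 + 3*u)
A(E, y) = -3*E
(A((-66 + 10) + 8, v) + (-16607 + 17181))/(9761 + H(-111)) = (-3*((-66 + 10) + 8) + (-16607 + 17181))/(9761 + (-2 + 3*(-111))) = (-3*(-56 + 8) + 574)/(9761 + (-2 - 333)) = (-3*(-48) + 574)/(9761 - 335) = (144 + 574)/9426 = 718*(1/9426) = 359/4713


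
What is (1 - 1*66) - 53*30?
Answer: -1655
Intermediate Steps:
(1 - 1*66) - 53*30 = (1 - 66) - 1590 = -65 - 1590 = -1655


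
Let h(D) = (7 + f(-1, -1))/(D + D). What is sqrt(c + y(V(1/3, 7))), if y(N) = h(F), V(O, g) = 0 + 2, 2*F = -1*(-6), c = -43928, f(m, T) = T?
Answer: I*sqrt(43927) ≈ 209.59*I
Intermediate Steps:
F = 3 (F = (-1*(-6))/2 = (1/2)*6 = 3)
h(D) = 3/D (h(D) = (7 - 1)/(D + D) = 6/((2*D)) = 6*(1/(2*D)) = 3/D)
V(O, g) = 2
y(N) = 1 (y(N) = 3/3 = 3*(1/3) = 1)
sqrt(c + y(V(1/3, 7))) = sqrt(-43928 + 1) = sqrt(-43927) = I*sqrt(43927)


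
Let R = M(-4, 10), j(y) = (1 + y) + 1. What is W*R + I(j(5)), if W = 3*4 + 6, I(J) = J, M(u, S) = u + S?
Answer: 115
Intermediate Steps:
j(y) = 2 + y
M(u, S) = S + u
R = 6 (R = 10 - 4 = 6)
W = 18 (W = 12 + 6 = 18)
W*R + I(j(5)) = 18*6 + (2 + 5) = 108 + 7 = 115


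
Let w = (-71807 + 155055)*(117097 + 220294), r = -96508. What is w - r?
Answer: 28087222476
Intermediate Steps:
w = 28087125968 (w = 83248*337391 = 28087125968)
w - r = 28087125968 - 1*(-96508) = 28087125968 + 96508 = 28087222476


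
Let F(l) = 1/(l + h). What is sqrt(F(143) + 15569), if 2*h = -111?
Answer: sqrt(19072039)/35 ≈ 124.78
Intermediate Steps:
h = -111/2 (h = (1/2)*(-111) = -111/2 ≈ -55.500)
F(l) = 1/(-111/2 + l) (F(l) = 1/(l - 111/2) = 1/(-111/2 + l))
sqrt(F(143) + 15569) = sqrt(2/(-111 + 2*143) + 15569) = sqrt(2/(-111 + 286) + 15569) = sqrt(2/175 + 15569) = sqrt(2724577/175) = sqrt(19072039)/35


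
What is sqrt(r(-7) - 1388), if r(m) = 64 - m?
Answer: I*sqrt(1317) ≈ 36.29*I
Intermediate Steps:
sqrt(r(-7) - 1388) = sqrt((64 - 1*(-7)) - 1388) = sqrt((64 + 7) - 1388) = sqrt(71 - 1388) = sqrt(-1317) = I*sqrt(1317)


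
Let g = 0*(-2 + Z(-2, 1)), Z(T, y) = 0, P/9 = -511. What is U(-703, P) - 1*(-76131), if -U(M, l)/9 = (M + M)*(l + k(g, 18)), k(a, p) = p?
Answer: -57891843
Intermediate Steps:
P = -4599 (P = 9*(-511) = -4599)
g = 0 (g = 0*(-2 + 0) = 0*(-2) = 0)
U(M, l) = -18*M*(18 + l) (U(M, l) = -9*(M + M)*(l + 18) = -9*2*M*(18 + l) = -18*M*(18 + l))
U(-703, P) - 1*(-76131) = -18*(-703)*(18 - 4599) - 1*(-76131) = -18*(-703)*(-4581) + 76131 = -57967974 + 76131 = -57891843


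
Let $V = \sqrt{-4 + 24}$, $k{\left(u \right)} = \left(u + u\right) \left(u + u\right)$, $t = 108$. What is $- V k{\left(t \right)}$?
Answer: $- 93312 \sqrt{5} \approx -2.0865 \cdot 10^{5}$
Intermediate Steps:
$k{\left(u \right)} = 4 u^{2}$ ($k{\left(u \right)} = 2 u 2 u = 4 u^{2}$)
$V = 2 \sqrt{5}$ ($V = \sqrt{20} = 2 \sqrt{5} \approx 4.4721$)
$- V k{\left(t \right)} = - 2 \sqrt{5} \cdot 4 \cdot 108^{2} = - 2 \sqrt{5} \cdot 4 \cdot 11664 = - 2 \sqrt{5} \cdot 46656 = - 93312 \sqrt{5}$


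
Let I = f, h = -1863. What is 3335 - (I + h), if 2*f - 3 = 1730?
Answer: 8663/2 ≈ 4331.5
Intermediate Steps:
f = 1733/2 (f = 3/2 + (½)*1730 = 3/2 + 865 = 1733/2 ≈ 866.50)
I = 1733/2 ≈ 866.50
3335 - (I + h) = 3335 - (1733/2 - 1863) = 3335 - 1*(-1993/2) = 3335 + 1993/2 = 8663/2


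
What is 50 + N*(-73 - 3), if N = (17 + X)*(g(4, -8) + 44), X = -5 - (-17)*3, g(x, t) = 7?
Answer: -244138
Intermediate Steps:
X = 46 (X = -5 - 1*(-51) = -5 + 51 = 46)
N = 3213 (N = (17 + 46)*(7 + 44) = 63*51 = 3213)
50 + N*(-73 - 3) = 50 + 3213*(-73 - 3) = 50 + 3213*(-76) = 50 - 244188 = -244138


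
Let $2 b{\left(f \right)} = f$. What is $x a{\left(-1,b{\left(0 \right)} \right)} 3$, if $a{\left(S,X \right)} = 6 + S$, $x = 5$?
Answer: $75$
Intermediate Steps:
$b{\left(f \right)} = \frac{f}{2}$
$x a{\left(-1,b{\left(0 \right)} \right)} 3 = 5 \left(6 - 1\right) 3 = 5 \cdot 5 \cdot 3 = 25 \cdot 3 = 75$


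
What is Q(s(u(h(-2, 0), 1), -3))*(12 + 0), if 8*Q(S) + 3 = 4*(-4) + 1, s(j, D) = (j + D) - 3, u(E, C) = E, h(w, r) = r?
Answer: -27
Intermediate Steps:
s(j, D) = -3 + D + j (s(j, D) = (D + j) - 3 = -3 + D + j)
Q(S) = -9/4 (Q(S) = -3/8 + (4*(-4) + 1)/8 = -3/8 + (-16 + 1)/8 = -3/8 + (⅛)*(-15) = -3/8 - 15/8 = -9/4)
Q(s(u(h(-2, 0), 1), -3))*(12 + 0) = -9*(12 + 0)/4 = -9/4*12 = -27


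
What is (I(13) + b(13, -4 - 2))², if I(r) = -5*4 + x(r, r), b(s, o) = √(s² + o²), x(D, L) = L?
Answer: (7 - √205)² ≈ 53.550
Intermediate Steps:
b(s, o) = √(o² + s²)
I(r) = -20 + r (I(r) = -5*4 + r = -20 + r)
(I(13) + b(13, -4 - 2))² = ((-20 + 13) + √((-4 - 2)² + 13²))² = (-7 + √((-6)² + 169))² = (-7 + √(36 + 169))² = (-7 + √205)²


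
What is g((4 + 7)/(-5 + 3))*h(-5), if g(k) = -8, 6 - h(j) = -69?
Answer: -600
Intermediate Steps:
h(j) = 75 (h(j) = 6 - 1*(-69) = 6 + 69 = 75)
g((4 + 7)/(-5 + 3))*h(-5) = -8*75 = -600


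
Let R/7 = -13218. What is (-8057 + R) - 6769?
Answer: -107352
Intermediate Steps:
R = -92526 (R = 7*(-13218) = -92526)
(-8057 + R) - 6769 = (-8057 - 92526) - 6769 = -100583 - 6769 = -107352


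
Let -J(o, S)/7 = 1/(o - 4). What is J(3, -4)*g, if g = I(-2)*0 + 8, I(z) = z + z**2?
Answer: 56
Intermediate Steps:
J(o, S) = -7/(-4 + o) (J(o, S) = -7/(o - 4) = -7/(-4 + o))
g = 8 (g = -2*(1 - 2)*0 + 8 = -2*(-1)*0 + 8 = 2*0 + 8 = 0 + 8 = 8)
J(3, -4)*g = -7/(-4 + 3)*8 = -7/(-1)*8 = -7*(-1)*8 = 7*8 = 56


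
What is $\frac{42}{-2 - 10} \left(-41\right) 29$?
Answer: $\frac{8323}{2} \approx 4161.5$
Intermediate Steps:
$\frac{42}{-2 - 10} \left(-41\right) 29 = \frac{42}{-12} \left(-41\right) 29 = 42 \left(- \frac{1}{12}\right) \left(-41\right) 29 = \left(- \frac{7}{2}\right) \left(-41\right) 29 = \frac{287}{2} \cdot 29 = \frac{8323}{2}$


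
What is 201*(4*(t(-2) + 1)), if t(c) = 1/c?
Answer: 402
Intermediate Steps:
t(c) = 1/c
201*(4*(t(-2) + 1)) = 201*(4*(1/(-2) + 1)) = 201*(4*(-½ + 1)) = 201*(4*(½)) = 201*2 = 402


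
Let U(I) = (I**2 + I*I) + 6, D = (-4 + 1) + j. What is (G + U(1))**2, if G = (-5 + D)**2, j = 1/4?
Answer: 1185921/256 ≈ 4632.5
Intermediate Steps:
j = 1/4 ≈ 0.25000
D = -11/4 (D = (-4 + 1) + 1/4 = -3 + 1/4 = -11/4 ≈ -2.7500)
G = 961/16 (G = (-5 - 11/4)**2 = (-31/4)**2 = 961/16 ≈ 60.063)
U(I) = 6 + 2*I**2 (U(I) = (I**2 + I**2) + 6 = 2*I**2 + 6 = 6 + 2*I**2)
(G + U(1))**2 = (961/16 + (6 + 2*1**2))**2 = (961/16 + (6 + 2*1))**2 = (961/16 + (6 + 2))**2 = (961/16 + 8)**2 = (1089/16)**2 = 1185921/256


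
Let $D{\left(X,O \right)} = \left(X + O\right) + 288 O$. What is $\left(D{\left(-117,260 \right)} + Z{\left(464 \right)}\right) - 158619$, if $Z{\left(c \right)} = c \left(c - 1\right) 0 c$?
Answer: $-83596$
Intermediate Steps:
$D{\left(X,O \right)} = X + 289 O$ ($D{\left(X,O \right)} = \left(O + X\right) + 288 O = X + 289 O$)
$Z{\left(c \right)} = 0$ ($Z{\left(c \right)} = c \left(-1 + c\right) 0 c = 0 c = 0$)
$\left(D{\left(-117,260 \right)} + Z{\left(464 \right)}\right) - 158619 = \left(\left(-117 + 289 \cdot 260\right) + 0\right) - 158619 = \left(\left(-117 + 75140\right) + 0\right) - 158619 = \left(75023 + 0\right) - 158619 = 75023 - 158619 = -83596$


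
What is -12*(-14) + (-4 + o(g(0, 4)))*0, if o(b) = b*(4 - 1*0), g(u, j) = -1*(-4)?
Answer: 168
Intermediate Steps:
g(u, j) = 4
o(b) = 4*b (o(b) = b*(4 + 0) = b*4 = 4*b)
-12*(-14) + (-4 + o(g(0, 4)))*0 = -12*(-14) + (-4 + 4*4)*0 = 168 + (-4 + 16)*0 = 168 + 12*0 = 168 + 0 = 168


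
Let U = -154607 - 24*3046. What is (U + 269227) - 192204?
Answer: -150688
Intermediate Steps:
U = -227711 (U = -154607 - 1*73104 = -154607 - 73104 = -227711)
(U + 269227) - 192204 = (-227711 + 269227) - 192204 = 41516 - 192204 = -150688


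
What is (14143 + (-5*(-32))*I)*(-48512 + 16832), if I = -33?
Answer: -280779840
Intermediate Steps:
(14143 + (-5*(-32))*I)*(-48512 + 16832) = (14143 - 5*(-32)*(-33))*(-48512 + 16832) = (14143 + 160*(-33))*(-31680) = (14143 - 5280)*(-31680) = 8863*(-31680) = -280779840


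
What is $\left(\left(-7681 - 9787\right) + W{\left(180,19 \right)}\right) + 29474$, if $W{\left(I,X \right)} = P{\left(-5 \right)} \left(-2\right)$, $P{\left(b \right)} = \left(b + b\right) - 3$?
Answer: $12032$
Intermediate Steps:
$P{\left(b \right)} = -3 + 2 b$ ($P{\left(b \right)} = 2 b - 3 = -3 + 2 b$)
$W{\left(I,X \right)} = 26$ ($W{\left(I,X \right)} = \left(-3 + 2 \left(-5\right)\right) \left(-2\right) = \left(-3 - 10\right) \left(-2\right) = \left(-13\right) \left(-2\right) = 26$)
$\left(\left(-7681 - 9787\right) + W{\left(180,19 \right)}\right) + 29474 = \left(\left(-7681 - 9787\right) + 26\right) + 29474 = \left(-17468 + 26\right) + 29474 = -17442 + 29474 = 12032$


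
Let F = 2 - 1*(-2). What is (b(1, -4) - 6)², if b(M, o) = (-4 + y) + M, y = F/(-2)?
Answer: 121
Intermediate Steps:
F = 4 (F = 2 + 2 = 4)
y = -2 (y = 4/(-2) = 4*(-½) = -2)
b(M, o) = -6 + M (b(M, o) = (-4 - 2) + M = -6 + M)
(b(1, -4) - 6)² = ((-6 + 1) - 6)² = (-5 - 6)² = (-11)² = 121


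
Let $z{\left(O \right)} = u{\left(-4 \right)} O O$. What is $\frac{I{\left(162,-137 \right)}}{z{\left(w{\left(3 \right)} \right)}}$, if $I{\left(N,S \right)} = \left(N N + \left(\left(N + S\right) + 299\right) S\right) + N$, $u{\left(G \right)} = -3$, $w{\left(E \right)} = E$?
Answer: $666$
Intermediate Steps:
$z{\left(O \right)} = - 3 O^{2}$ ($z{\left(O \right)} = - 3 O O = - 3 O^{2}$)
$I{\left(N,S \right)} = N + N^{2} + S \left(299 + N + S\right)$ ($I{\left(N,S \right)} = \left(N^{2} + \left(299 + N + S\right) S\right) + N = \left(N^{2} + S \left(299 + N + S\right)\right) + N = N + N^{2} + S \left(299 + N + S\right)$)
$\frac{I{\left(162,-137 \right)}}{z{\left(w{\left(3 \right)} \right)}} = \frac{162 + 162^{2} + \left(-137\right)^{2} + 299 \left(-137\right) + 162 \left(-137\right)}{\left(-3\right) 3^{2}} = \frac{162 + 26244 + 18769 - 40963 - 22194}{\left(-3\right) 9} = - \frac{17982}{-27} = \left(-17982\right) \left(- \frac{1}{27}\right) = 666$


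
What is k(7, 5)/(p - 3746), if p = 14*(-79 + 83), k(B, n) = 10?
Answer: -1/369 ≈ -0.0027100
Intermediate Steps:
p = 56 (p = 14*4 = 56)
k(7, 5)/(p - 3746) = 10/(56 - 3746) = 10/(-3690) = -1/3690*10 = -1/369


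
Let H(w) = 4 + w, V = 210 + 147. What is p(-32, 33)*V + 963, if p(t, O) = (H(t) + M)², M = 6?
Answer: 173751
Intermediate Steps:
V = 357
p(t, O) = (10 + t)² (p(t, O) = ((4 + t) + 6)² = (10 + t)²)
p(-32, 33)*V + 963 = (10 - 32)²*357 + 963 = (-22)²*357 + 963 = 484*357 + 963 = 172788 + 963 = 173751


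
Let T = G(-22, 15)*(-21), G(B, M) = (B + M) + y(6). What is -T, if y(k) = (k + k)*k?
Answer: 1365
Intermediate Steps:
y(k) = 2*k**2 (y(k) = (2*k)*k = 2*k**2)
G(B, M) = 72 + B + M (G(B, M) = (B + M) + 2*6**2 = (B + M) + 2*36 = (B + M) + 72 = 72 + B + M)
T = -1365 (T = (72 - 22 + 15)*(-21) = 65*(-21) = -1365)
-T = -1*(-1365) = 1365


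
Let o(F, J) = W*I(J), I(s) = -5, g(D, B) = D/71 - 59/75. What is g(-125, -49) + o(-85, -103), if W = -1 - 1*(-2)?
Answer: -40189/5325 ≈ -7.5472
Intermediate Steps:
g(D, B) = -59/75 + D/71 (g(D, B) = D*(1/71) - 59*1/75 = D/71 - 59/75 = -59/75 + D/71)
W = 1 (W = -1 + 2 = 1)
o(F, J) = -5 (o(F, J) = 1*(-5) = -5)
g(-125, -49) + o(-85, -103) = (-59/75 + (1/71)*(-125)) - 5 = (-59/75 - 125/71) - 5 = -13564/5325 - 5 = -40189/5325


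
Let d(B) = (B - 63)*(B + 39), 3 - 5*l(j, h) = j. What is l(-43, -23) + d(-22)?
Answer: -7179/5 ≈ -1435.8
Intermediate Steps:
l(j, h) = ⅗ - j/5
d(B) = (-63 + B)*(39 + B)
l(-43, -23) + d(-22) = (⅗ - ⅕*(-43)) + (-2457 + (-22)² - 24*(-22)) = (⅗ + 43/5) + (-2457 + 484 + 528) = 46/5 - 1445 = -7179/5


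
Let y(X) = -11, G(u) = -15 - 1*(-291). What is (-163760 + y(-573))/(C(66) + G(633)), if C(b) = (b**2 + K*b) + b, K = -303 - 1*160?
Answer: 163771/25860 ≈ 6.3330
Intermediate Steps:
G(u) = 276 (G(u) = -15 + 291 = 276)
K = -463 (K = -303 - 160 = -463)
C(b) = b**2 - 462*b (C(b) = (b**2 - 463*b) + b = b**2 - 462*b)
(-163760 + y(-573))/(C(66) + G(633)) = (-163760 - 11)/(66*(-462 + 66) + 276) = -163771/(66*(-396) + 276) = -163771/(-26136 + 276) = -163771/(-25860) = -163771*(-1/25860) = 163771/25860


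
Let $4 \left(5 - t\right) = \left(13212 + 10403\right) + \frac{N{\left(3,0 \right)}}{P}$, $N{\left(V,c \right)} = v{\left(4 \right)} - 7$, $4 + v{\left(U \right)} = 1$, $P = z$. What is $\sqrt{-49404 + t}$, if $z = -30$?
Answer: $\frac{i \sqrt{1990902}}{6} \approx 235.17 i$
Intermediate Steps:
$P = -30$
$v{\left(U \right)} = -3$ ($v{\left(U \right)} = -4 + 1 = -3$)
$N{\left(V,c \right)} = -10$ ($N{\left(V,c \right)} = -3 - 7 = -10$)
$t = - \frac{35393}{6}$ ($t = 5 - \frac{\left(13212 + 10403\right) + \frac{1}{-30} \left(-10\right)}{4} = 5 - \frac{23615 - - \frac{1}{3}}{4} = 5 - \frac{23615 + \frac{1}{3}}{4} = 5 - \frac{35423}{6} = - \frac{35393}{6} \approx -5898.8$)
$\sqrt{-49404 + t} = \sqrt{-49404 - \frac{35393}{6}} = \sqrt{- \frac{331817}{6}} = \frac{i \sqrt{1990902}}{6}$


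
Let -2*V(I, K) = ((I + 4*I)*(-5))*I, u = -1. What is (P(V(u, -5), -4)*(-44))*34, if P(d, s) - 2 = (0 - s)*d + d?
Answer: -96492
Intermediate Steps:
V(I, K) = 25*I²/2 (V(I, K) = -(I + 4*I)*(-5)*I/2 = -(5*I)*(-5)*I/2 = -(-25*I)*I/2 = -(-25)*I²/2 = 25*I²/2)
P(d, s) = 2 + d - d*s (P(d, s) = 2 + ((0 - s)*d + d) = 2 + ((-s)*d + d) = 2 + (-d*s + d) = 2 + (d - d*s) = 2 + d - d*s)
(P(V(u, -5), -4)*(-44))*34 = ((2 + (25/2)*(-1)² - 1*(25/2)*(-1)²*(-4))*(-44))*34 = ((2 + (25/2)*1 - 1*(25/2)*1*(-4))*(-44))*34 = ((2 + 25/2 - 1*25/2*(-4))*(-44))*34 = ((2 + 25/2 + 50)*(-44))*34 = ((129/2)*(-44))*34 = -2838*34 = -96492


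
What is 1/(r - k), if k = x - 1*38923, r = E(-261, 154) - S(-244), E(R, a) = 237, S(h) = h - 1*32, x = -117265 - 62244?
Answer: 1/218945 ≈ 4.5674e-6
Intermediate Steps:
x = -179509
S(h) = -32 + h (S(h) = h - 32 = -32 + h)
r = 513 (r = 237 - (-32 - 244) = 237 - 1*(-276) = 237 + 276 = 513)
k = -218432 (k = -179509 - 1*38923 = -179509 - 38923 = -218432)
1/(r - k) = 1/(513 - 1*(-218432)) = 1/(513 + 218432) = 1/218945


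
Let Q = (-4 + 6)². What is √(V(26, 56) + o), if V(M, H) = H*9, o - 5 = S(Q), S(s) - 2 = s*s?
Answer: √527 ≈ 22.956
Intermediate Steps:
Q = 4 (Q = 2² = 4)
S(s) = 2 + s² (S(s) = 2 + s*s = 2 + s²)
o = 23 (o = 5 + (2 + 4²) = 5 + (2 + 16) = 5 + 18 = 23)
V(M, H) = 9*H
√(V(26, 56) + o) = √(9*56 + 23) = √(504 + 23) = √527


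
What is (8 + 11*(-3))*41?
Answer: -1025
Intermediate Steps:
(8 + 11*(-3))*41 = (8 - 33)*41 = -25*41 = -1025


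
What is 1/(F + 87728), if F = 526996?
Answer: 1/614724 ≈ 1.6267e-6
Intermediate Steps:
1/(F + 87728) = 1/(526996 + 87728) = 1/614724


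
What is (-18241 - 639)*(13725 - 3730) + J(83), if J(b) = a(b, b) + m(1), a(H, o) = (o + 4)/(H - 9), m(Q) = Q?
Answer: -13964214239/74 ≈ -1.8871e+8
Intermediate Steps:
a(H, o) = (4 + o)/(-9 + H)
J(b) = 1 + (4 + b)/(-9 + b) (J(b) = (4 + b)/(-9 + b) + 1 = 1 + (4 + b)/(-9 + b))
(-18241 - 639)*(13725 - 3730) + J(83) = (-18241 - 639)*(13725 - 3730) + (-5 + 2*83)/(-9 + 83) = -18880*9995 + (-5 + 166)/74 = -188705600 + (1/74)*161 = -188705600 + 161/74 = -13964214239/74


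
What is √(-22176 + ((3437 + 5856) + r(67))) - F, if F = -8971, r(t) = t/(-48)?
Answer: 8971 + I*√1855353/12 ≈ 8971.0 + 113.51*I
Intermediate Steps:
r(t) = -t/48 (r(t) = t*(-1/48) = -t/48)
√(-22176 + ((3437 + 5856) + r(67))) - F = √(-22176 + ((3437 + 5856) - 1/48*67)) - 1*(-8971) = √(-22176 + (9293 - 67/48)) + 8971 = √(-22176 + 445997/48) + 8971 = √(-618451/48) + 8971 = I*√1855353/12 + 8971 = 8971 + I*√1855353/12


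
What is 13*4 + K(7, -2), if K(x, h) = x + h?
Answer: 57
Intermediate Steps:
K(x, h) = h + x
13*4 + K(7, -2) = 13*4 + (-2 + 7) = 52 + 5 = 57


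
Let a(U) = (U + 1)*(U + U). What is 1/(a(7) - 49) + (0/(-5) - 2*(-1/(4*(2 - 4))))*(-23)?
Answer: 1453/252 ≈ 5.7659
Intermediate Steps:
a(U) = 2*U*(1 + U) (a(U) = (1 + U)*(2*U) = 2*U*(1 + U))
1/(a(7) - 49) + (0/(-5) - 2*(-1/(4*(2 - 4))))*(-23) = 1/(2*7*(1 + 7) - 49) + (0/(-5) - 2*(-1/(4*(2 - 4))))*(-23) = 1/(2*7*8 - 49) + (0*(-1/5) - 2/((-2*(-4))))*(-23) = 1/(112 - 49) + (0 - 2/8)*(-23) = 1/63 + (0 - 2*1/8)*(-23) = 1/63 + (0 - 1/4)*(-23) = 1/63 - 1/4*(-23) = 1/63 + 23/4 = 1453/252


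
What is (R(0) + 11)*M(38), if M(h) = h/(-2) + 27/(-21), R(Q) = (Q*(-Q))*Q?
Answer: -1562/7 ≈ -223.14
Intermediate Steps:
R(Q) = -Q³ (R(Q) = (-Q²)*Q = -Q³)
M(h) = -9/7 - h/2 (M(h) = h*(-½) + 27*(-1/21) = -h/2 - 9/7 = -9/7 - h/2)
(R(0) + 11)*M(38) = (-1*0³ + 11)*(-9/7 - ½*38) = (-1*0 + 11)*(-9/7 - 19) = (0 + 11)*(-142/7) = 11*(-142/7) = -1562/7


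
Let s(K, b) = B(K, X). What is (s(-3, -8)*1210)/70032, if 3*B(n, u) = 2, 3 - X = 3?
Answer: 605/52524 ≈ 0.011519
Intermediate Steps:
X = 0 (X = 3 - 1*3 = 3 - 3 = 0)
B(n, u) = ⅔ (B(n, u) = (⅓)*2 = ⅔)
s(K, b) = ⅔
(s(-3, -8)*1210)/70032 = ((⅔)*1210)/70032 = (2420/3)*(1/70032) = 605/52524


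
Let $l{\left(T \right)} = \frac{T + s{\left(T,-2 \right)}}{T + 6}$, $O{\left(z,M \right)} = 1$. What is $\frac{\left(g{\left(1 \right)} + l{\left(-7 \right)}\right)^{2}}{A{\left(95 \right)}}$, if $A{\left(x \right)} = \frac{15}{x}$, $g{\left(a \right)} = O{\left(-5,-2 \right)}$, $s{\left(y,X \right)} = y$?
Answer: $1425$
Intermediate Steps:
$g{\left(a \right)} = 1$
$l{\left(T \right)} = \frac{2 T}{6 + T}$ ($l{\left(T \right)} = \frac{T + T}{T + 6} = \frac{2 T}{6 + T}$)
$\frac{\left(g{\left(1 \right)} + l{\left(-7 \right)}\right)^{2}}{A{\left(95 \right)}} = \frac{\left(1 + 2 \left(-7\right) \frac{1}{6 - 7}\right)^{2}}{15 \cdot \frac{1}{95}} = \frac{\left(1 + 2 \left(-7\right) \frac{1}{-1}\right)^{2}}{15 \cdot \frac{1}{95}} = \frac{\left(1 + 2 \left(-7\right) \left(-1\right)\right)^{2}}{\frac{3}{19}} = \left(1 + 14\right)^{2} \cdot \frac{19}{3} = 15^{2} \cdot \frac{19}{3} = 225 \cdot \frac{19}{3} = 1425$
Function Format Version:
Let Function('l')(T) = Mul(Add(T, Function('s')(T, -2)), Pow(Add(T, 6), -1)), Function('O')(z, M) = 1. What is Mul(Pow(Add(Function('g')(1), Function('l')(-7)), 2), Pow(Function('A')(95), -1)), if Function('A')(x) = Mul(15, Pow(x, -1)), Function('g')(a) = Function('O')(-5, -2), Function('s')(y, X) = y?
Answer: 1425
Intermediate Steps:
Function('g')(a) = 1
Function('l')(T) = Mul(2, T, Pow(Add(6, T), -1)) (Function('l')(T) = Mul(Add(T, T), Pow(Add(T, 6), -1)) = Mul(Mul(2, T), Pow(Add(6, T), -1)) = Mul(2, T, Pow(Add(6, T), -1)))
Mul(Pow(Add(Function('g')(1), Function('l')(-7)), 2), Pow(Function('A')(95), -1)) = Mul(Pow(Add(1, Mul(2, -7, Pow(Add(6, -7), -1))), 2), Pow(Mul(15, Pow(95, -1)), -1)) = Mul(Pow(Add(1, Mul(2, -7, Pow(-1, -1))), 2), Pow(Mul(15, Rational(1, 95)), -1)) = Mul(Pow(Add(1, Mul(2, -7, -1)), 2), Pow(Rational(3, 19), -1)) = Mul(Pow(Add(1, 14), 2), Rational(19, 3)) = Mul(Pow(15, 2), Rational(19, 3)) = Mul(225, Rational(19, 3)) = 1425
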